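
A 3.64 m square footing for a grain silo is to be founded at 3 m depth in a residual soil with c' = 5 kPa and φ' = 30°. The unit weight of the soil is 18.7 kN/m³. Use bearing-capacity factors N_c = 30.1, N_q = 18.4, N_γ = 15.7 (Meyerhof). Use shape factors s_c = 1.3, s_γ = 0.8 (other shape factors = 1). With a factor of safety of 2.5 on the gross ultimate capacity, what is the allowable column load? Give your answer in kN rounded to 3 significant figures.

P_all ≈ 8770 kN

Overburden at base level: q = 18.7 × 3 = 56.1 kPa.
Cohesion term c·N_c·s_c = 5 × 30.1 × 1.3 = 195.65 kPa; surcharge term q·N_q = 56.1 × 18.4 = 1032.2 kPa; self-weight term 0.5·γ·B·N_γ·s_γ = 0.5 × 18.7 × 3.64 × 15.7 × 0.8 = 427.47 kPa.
q_ult = 195.65 + 1032.2 + 427.47 = 1655.4 kPa.
Gross allowable pressure q_all = 1655.4 / 2.5 = 662.14 kPa.
Footing area = 13.2496 m², so allowable column load = 662.14 × 13.2496 = 8773.1 kN.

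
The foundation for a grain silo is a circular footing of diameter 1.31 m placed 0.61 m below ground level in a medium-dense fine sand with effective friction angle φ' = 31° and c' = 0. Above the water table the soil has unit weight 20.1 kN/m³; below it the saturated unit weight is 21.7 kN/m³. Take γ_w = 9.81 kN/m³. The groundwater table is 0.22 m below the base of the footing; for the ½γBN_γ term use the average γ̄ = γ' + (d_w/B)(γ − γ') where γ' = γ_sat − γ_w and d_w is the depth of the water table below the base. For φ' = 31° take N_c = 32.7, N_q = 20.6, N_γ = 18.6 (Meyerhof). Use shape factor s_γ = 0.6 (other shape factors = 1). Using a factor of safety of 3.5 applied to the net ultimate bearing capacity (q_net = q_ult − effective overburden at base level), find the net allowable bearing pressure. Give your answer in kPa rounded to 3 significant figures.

q_all(net) ≈ 96.4 kPa

Effective surcharge at the founding depth q = γ·D_f = 20.1 × 0.61 = 12.261 kPa.
With d_w = 0.22 m < B, γ̄ = 11.89 + (0.22/1.31) × (20.1 − 11.89) = 13.269 kN/m³.
q_ult = q·N_q + 0.5·γ·B·N_γ·s_γ
     = 12.261 × 20.6 + 0.5 × 13.269 × 1.31 × 18.6 × 0.6
     = 252.58 + 96.992 = 349.57 kPa.
Net ultimate: q_net = 349.57 − 12.261 = 337.31 kPa.
q_all(net) = 337.31 / 3.5 = 96.374 kPa.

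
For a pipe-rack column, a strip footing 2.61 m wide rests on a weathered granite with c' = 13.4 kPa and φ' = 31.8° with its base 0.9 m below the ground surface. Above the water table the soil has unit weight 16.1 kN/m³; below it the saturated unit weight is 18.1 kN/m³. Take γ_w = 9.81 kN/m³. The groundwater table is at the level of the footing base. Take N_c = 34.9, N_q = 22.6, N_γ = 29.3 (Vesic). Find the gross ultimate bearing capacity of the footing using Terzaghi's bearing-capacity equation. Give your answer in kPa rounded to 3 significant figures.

Effective surcharge at the founding depth q = γ·D_f = 16.1 × 0.9 = 14.49 kPa.
The water table coincides with the base, so in the self-weight term γ → γ' = 8.29 kN/m³.
q_ult = c·N_c + q·N_q + 0.5·γ·B·N_γ
     = 13.4 × 34.9 + 14.49 × 22.6 + 0.5 × 8.29 × 2.61 × 29.3
     = 467.66 + 327.47 + 316.98 = 1112.1 kPa.

q_ult ≈ 1110 kPa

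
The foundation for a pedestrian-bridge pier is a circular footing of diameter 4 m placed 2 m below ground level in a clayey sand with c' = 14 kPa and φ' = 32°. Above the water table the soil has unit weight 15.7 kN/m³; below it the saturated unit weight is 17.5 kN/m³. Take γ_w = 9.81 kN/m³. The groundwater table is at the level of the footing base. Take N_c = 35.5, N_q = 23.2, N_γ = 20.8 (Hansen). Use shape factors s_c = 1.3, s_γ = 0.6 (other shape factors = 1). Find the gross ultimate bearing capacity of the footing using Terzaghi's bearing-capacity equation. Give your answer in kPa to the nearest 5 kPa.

q_ult ≈ 1565 kPa

q = γ·D_f = 15.7 × 2 = 31.4 kPa.
For the ½γBN_γ term take γ' = 17.5 − 9.81 = 7.69 kN/m³ (soil below base is submerged).
c·N_c·s_c = 14 × 35.5 × 1.3 = 646.1 kPa
q·N_q = 31.4 × 23.2 = 728.48 kPa
0.5·γ·B·N_γ·s_γ = 0.5 × 7.69 × 4 × 20.8 × 0.6 = 191.94 kPa
q_ult = 646.1 + 728.48 + 191.94 = 1566.5 kPa.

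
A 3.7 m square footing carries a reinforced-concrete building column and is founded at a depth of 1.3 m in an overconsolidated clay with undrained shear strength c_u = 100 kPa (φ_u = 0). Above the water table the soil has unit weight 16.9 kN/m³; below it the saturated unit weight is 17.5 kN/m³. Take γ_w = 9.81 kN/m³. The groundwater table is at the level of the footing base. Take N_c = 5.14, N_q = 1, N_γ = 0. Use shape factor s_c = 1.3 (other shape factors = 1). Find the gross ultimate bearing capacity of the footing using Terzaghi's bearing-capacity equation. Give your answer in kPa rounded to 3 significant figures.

q = γ·D_f = 16.9 × 1.3 = 21.97 kPa.
c·N_c·s_c = 100 × 5.14 × 1.3 = 668.2 kPa
q·N_q = 21.97 × 1 = 21.97 kPa
q_ult = 668.2 + 21.97 = 690.17 kPa.

q_ult ≈ 690 kPa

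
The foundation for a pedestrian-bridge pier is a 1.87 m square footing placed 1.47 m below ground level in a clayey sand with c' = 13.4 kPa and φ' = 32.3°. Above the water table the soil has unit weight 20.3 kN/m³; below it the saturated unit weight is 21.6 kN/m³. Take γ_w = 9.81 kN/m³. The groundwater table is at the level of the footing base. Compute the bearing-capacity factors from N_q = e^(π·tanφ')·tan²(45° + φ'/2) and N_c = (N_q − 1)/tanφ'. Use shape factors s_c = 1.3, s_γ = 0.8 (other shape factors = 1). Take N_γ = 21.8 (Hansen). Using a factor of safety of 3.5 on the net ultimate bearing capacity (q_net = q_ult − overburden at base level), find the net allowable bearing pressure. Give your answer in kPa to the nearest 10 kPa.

q_all(net) ≈ 430 kPa

N_q = e^(π·tan32.3°)·tan²(61.15°) = 24.01; N_c = (N_q − 1)/tanφ' = 36.4.
Overburden at base level: q = 20.3 × 1.47 = 29.841 kPa.
Below the base the soil is submerged, so the ½γBN_γ term uses γ' = 21.6 − 9.81 = 11.79 kN/m³.
Cohesion term c·N_c·s_c = 13.4 × 36.398 × 1.3 = 634.05 kPa; surcharge term q·N_q = 29.841 × 24.01 = 716.48 kPa; self-weight term 0.5·γ·B·N_γ·s_γ = 0.5 × 11.79 × 1.87 × 21.8 × 0.8 = 192.25 kPa.
q_ult = 634.05 + 716.48 + 192.25 = 1542.8 kPa.
q_net = 1542.8 − 29.841 = 1512.9 kPa.
q_all(net) = 1512.9 / 3.5 = 432.27 kPa.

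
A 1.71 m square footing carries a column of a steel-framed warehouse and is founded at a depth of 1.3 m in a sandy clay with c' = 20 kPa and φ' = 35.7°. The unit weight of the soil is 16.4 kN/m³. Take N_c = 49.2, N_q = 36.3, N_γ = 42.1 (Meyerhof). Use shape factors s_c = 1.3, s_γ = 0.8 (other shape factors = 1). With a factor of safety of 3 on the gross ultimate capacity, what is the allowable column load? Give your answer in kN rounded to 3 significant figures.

P_all ≈ 2460 kN

Effective surcharge at the founding depth q = γ·D_f = 16.4 × 1.3 = 21.32 kPa.
q_ult = c·N_c·s_c + q·N_q + 0.5·γ·B·N_γ·s_γ
     = 20 × 49.2 × 1.3 + 21.32 × 36.3 + 0.5 × 16.4 × 1.71 × 42.1 × 0.8
     = 1279.2 + 773.92 + 472.26 = 2525.4 kPa.
Gross allowable pressure q_all = 2525.4 / 3 = 841.79 kPa.
Footing area = 2.9241 m², so allowable column load = 841.79 × 2.9241 = 2461.5 kN.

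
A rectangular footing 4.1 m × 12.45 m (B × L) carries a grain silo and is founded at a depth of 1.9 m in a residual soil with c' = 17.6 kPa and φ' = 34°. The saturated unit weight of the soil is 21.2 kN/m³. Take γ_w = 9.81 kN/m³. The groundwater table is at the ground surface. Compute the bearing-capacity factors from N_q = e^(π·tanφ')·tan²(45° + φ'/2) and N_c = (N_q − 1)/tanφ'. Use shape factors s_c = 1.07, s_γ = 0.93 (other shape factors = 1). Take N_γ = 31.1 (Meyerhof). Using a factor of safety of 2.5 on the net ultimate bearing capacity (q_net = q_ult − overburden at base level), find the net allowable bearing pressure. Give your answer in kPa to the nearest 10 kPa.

N_q = e^(π·tan34°)·tan²(62°) = 29.44; N_c = (N_q − 1)/tanφ' = 42.16.
γ' = 21.2 − 9.81 = 11.39 kN/m³ (submerged throughout). q = 11.39 × 1.9 = 21.641 kPa; the same γ' applies in the ½γBN_γ term.
c·N_c·s_c = 17.6 × 42.164 × 1.07 = 794.03 kPa
q·N_q = 21.641 × 29.44 = 637.11 kPa
0.5·γ·B·N_γ·s_γ = 0.5 × 11.39 × 4.1 × 31.1 × 0.93 = 675.34 kPa
q_ult = 794.03 + 637.11 + 675.34 = 2106.5 kPa.
q_net = 2106.5 − 21.641 = 2084.8 kPa.
q_all(net) = 2084.8 / 2.5 = 833.93 kPa.

q_all(net) ≈ 830 kPa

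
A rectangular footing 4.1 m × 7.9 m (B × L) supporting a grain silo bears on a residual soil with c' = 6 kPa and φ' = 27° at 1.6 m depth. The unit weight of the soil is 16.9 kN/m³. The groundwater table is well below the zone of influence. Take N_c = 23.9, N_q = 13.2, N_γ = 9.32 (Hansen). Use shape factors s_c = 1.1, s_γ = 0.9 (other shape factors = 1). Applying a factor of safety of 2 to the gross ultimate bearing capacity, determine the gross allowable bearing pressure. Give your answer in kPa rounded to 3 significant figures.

q_all ≈ 403 kPa

Effective surcharge at the founding depth q = γ·D_f = 16.9 × 1.6 = 27.04 kPa.
q_ult = c·N_c·s_c + q·N_q + 0.5·γ·B·N_γ·s_γ
     = 6 × 23.9 × 1.1 + 27.04 × 13.2 + 0.5 × 16.9 × 4.1 × 9.32 × 0.9
     = 157.74 + 356.93 + 290.6 = 805.27 kPa.
q_all = q_ult / FS = 805.27 / 2 = 402.64 kPa.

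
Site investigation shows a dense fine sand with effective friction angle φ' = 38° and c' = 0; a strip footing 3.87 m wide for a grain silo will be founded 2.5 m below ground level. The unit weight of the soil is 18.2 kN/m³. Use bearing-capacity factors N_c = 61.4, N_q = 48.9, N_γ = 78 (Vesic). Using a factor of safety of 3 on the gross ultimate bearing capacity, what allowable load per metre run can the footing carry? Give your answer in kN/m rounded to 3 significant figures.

≈ 6410 kN/m

q = γ·D_f = 18.2 × 2.5 = 45.5 kPa.
q·N_q = 45.5 × 48.9 = 2224.9 kPa
0.5·γ·B·N_γ = 0.5 × 18.2 × 3.87 × 78 = 2746.9 kPa
q_ult = 2224.9 + 2746.9 = 4971.9 kPa.
Gross allowable pressure q_all = 4971.9 / 3 = 1657.3 kPa.
Allowable wall load = q_all × B = 1657.3 × 3.87 = 6413.7 kN per metre run.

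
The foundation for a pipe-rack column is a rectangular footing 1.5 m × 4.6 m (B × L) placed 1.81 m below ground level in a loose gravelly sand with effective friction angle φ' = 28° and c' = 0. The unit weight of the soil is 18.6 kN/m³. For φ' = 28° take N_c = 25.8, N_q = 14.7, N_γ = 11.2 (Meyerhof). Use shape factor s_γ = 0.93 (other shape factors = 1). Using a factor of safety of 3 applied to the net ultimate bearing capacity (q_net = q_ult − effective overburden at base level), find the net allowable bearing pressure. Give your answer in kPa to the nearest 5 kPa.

q_all(net) ≈ 200 kPa

Effective surcharge at the founding depth q = γ·D_f = 18.6 × 1.81 = 33.666 kPa.
q_ult = q·N_q + 0.5·γ·B·N_γ·s_γ
     = 33.666 × 14.7 + 0.5 × 18.6 × 1.5 × 11.2 × 0.93
     = 494.89 + 145.3 = 640.19 kPa.
Net ultimate: q_net = 640.19 − 33.666 = 606.53 kPa.
q_all(net) = 606.53 / 3 = 202.18 kPa.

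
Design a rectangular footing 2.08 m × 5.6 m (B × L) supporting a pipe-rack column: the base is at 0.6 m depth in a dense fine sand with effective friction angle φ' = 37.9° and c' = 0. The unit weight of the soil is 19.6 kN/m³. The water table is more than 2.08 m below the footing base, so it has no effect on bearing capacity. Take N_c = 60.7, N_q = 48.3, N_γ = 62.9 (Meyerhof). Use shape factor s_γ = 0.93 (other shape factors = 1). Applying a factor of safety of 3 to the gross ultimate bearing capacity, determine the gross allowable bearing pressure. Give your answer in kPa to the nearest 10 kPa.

q = γ·D_f = 19.6 × 0.6 = 11.76 kPa.
q·N_q = 11.76 × 48.3 = 568.01 kPa
0.5·γ·B·N_γ·s_γ = 0.5 × 19.6 × 2.08 × 62.9 × 0.93 = 1192.4 kPa
q_ult = 568.01 + 1192.4 = 1760.4 kPa.
q_all = q_ult / FS = 1760.4 / 3 = 586.8 kPa.

q_all ≈ 590 kPa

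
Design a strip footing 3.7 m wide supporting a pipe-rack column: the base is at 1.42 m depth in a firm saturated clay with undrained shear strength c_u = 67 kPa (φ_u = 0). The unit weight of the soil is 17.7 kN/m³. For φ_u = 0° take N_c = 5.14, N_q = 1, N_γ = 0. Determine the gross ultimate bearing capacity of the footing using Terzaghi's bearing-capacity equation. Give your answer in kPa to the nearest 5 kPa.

q_ult ≈ 370 kPa

Effective surcharge at the founding depth q = γ·D_f = 17.7 × 1.42 = 25.134 kPa.
q_ult = c·N_c + q·N_q
     = 67 × 5.14 + 25.134 × 1
     = 344.38 + 25.134 = 369.51 kPa.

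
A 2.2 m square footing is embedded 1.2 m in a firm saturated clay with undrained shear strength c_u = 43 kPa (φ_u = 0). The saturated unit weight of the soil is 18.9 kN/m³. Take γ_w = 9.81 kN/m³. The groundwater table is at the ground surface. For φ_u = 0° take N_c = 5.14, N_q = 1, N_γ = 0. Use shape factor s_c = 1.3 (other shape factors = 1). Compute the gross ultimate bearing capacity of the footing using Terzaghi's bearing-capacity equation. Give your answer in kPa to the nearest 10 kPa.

Water table at ground surface, so effective unit weight γ' = 18.9 − 9.81 = 9.09 kN/m³ is used throughout; overburden q = 9.09 × 1.2 = 10.908 kPa.
Cohesion term c·N_c·s_c = 43 × 5.14 × 1.3 = 287.33 kPa; surcharge term q·N_q = 10.908 × 1 = 10.908 kPa.
q_ult = 287.33 + 10.908 = 298.23 kPa.

q_ult ≈ 300 kPa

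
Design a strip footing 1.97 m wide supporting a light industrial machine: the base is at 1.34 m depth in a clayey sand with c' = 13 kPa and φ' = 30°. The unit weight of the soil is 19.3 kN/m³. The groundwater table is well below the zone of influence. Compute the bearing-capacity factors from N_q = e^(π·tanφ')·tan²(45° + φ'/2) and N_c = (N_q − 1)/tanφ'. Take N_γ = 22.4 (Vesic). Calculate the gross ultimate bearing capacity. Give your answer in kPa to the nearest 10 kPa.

q_ult ≈ 1290 kPa

tan30° = 0.5774, so N_q = e^(π×0.5774)·tan²(60°) = 6.134 × 3.0 = 18.4.
N_c = (18.4 − 1)/tan30° = 30.14.
Effective surcharge at the founding depth q = γ·D_f = 19.3 × 1.34 = 25.862 kPa.
q_ult = c·N_c + q·N_q + 0.5·γ·B·N_γ
     = 13 × 30.14 + 25.862 × 18.401 + 0.5 × 19.3 × 1.97 × 22.4
     = 391.82 + 475.89 + 425.84 = 1293.5 kPa.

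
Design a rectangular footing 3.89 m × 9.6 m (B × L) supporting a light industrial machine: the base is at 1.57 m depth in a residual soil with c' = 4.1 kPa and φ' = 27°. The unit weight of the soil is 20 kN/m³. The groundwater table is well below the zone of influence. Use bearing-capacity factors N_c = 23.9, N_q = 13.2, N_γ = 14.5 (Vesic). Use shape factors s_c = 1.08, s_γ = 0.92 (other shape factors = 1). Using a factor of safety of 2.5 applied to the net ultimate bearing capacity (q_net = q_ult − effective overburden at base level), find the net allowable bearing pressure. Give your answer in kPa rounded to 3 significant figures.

q = γ·D_f = 20 × 1.57 = 31.4 kPa.
c·N_c·s_c = 4.1 × 23.9 × 1.08 = 105.83 kPa
q·N_q = 31.4 × 13.2 = 414.48 kPa
0.5·γ·B·N_γ·s_γ = 0.5 × 20 × 3.89 × 14.5 × 0.92 = 518.93 kPa
q_ult = 105.83 + 414.48 + 518.93 = 1039.2 kPa.
Net ultimate: q_net = 1039.2 − 31.4 = 1007.8 kPa.
q_all(net) = 1007.8 / 2.5 = 403.13 kPa.

q_all(net) ≈ 403 kPa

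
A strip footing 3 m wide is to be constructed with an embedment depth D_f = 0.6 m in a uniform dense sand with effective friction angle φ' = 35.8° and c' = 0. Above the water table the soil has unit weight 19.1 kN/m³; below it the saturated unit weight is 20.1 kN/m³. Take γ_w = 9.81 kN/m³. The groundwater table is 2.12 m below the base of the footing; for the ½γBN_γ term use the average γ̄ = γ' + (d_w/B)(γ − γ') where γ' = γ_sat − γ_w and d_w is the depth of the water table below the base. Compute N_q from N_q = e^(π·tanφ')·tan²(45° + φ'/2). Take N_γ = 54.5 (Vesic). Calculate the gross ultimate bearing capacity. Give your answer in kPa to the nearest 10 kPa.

tan35.8° = 0.7212, so N_q = e^(π×0.7212)·tan²(62.9°) = 9.639 × 3.819 = 36.81.
Effective surcharge at the founding depth q = γ·D_f = 19.1 × 0.6 = 11.46 kPa.
With d_w = 2.12 m < B, γ̄ = 10.29 + (2.12/3) × (19.1 − 10.29) = 16.516 kN/m³.
q_ult = q·N_q + 0.5·γ·B·N_γ
     = 11.46 × 36.808 + 0.5 × 16.516 × 3 × 54.5
     = 421.82 + 1350.2 = 1772 kPa.

q_ult ≈ 1770 kPa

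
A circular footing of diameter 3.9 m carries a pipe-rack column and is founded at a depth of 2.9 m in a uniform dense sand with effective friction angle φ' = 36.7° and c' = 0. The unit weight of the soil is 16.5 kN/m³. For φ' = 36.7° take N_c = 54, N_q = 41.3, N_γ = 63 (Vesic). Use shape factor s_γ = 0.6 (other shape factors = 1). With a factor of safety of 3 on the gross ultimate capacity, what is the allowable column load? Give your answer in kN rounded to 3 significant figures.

P_all ≈ 12700 kN

q = γ·D_f = 16.5 × 2.9 = 47.85 kPa.
q·N_q = 47.85 × 41.3 = 1976.2 kPa
0.5·γ·B·N_γ·s_γ = 0.5 × 16.5 × 3.9 × 63 × 0.6 = 1216.2 kPa
q_ult = 1976.2 + 1216.2 = 3192.4 kPa.
Gross allowable pressure q_all = 3192.4 / 3 = 1064.1 kPa.
Footing area = 11.9459 m², so allowable column load = 1064.1 × 11.9459 = 12712 kN.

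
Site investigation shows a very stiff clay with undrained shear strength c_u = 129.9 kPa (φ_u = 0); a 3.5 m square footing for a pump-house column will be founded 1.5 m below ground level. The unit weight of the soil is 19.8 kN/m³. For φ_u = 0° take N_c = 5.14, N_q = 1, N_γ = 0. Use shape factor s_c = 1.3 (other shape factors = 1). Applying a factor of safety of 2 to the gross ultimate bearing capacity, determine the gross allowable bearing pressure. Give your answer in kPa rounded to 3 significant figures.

Overburden at base level: q = 19.8 × 1.5 = 29.7 kPa.
Cohesion term c·N_c·s_c = 129.9 × 5.14 × 1.3 = 867.99 kPa; surcharge term q·N_q = 29.7 × 1 = 29.7 kPa.
q_ult = 867.99 + 29.7 = 897.69 kPa.
q_all = q_ult / FS = 897.69 / 2 = 448.85 kPa.

q_all ≈ 449 kPa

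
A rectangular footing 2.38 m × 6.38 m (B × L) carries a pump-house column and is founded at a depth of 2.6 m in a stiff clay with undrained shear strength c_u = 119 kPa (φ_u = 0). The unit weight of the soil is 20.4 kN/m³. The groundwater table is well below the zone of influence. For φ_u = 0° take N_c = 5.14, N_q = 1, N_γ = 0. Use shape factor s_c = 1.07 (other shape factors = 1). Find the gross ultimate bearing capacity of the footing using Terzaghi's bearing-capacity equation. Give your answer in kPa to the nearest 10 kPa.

q_ult ≈ 710 kPa

Overburden at base level: q = 20.4 × 2.6 = 53.04 kPa.
Cohesion term c·N_c·s_c = 119 × 5.14 × 1.07 = 654.48 kPa; surcharge term q·N_q = 53.04 × 1 = 53.04 kPa.
q_ult = 654.48 + 53.04 = 707.52 kPa.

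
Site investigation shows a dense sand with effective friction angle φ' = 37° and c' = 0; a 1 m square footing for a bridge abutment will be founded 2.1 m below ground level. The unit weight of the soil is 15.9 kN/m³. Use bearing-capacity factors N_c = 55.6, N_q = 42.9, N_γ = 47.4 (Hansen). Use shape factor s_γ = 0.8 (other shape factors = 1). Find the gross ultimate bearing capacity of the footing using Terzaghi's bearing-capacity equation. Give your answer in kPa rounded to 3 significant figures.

q_ult ≈ 1730 kPa

q = γ·D_f = 15.9 × 2.1 = 33.39 kPa.
q·N_q = 33.39 × 42.9 = 1432.4 kPa
0.5·γ·B·N_γ·s_γ = 0.5 × 15.9 × 1 × 47.4 × 0.8 = 301.46 kPa
q_ult = 1432.4 + 301.46 = 1733.9 kPa.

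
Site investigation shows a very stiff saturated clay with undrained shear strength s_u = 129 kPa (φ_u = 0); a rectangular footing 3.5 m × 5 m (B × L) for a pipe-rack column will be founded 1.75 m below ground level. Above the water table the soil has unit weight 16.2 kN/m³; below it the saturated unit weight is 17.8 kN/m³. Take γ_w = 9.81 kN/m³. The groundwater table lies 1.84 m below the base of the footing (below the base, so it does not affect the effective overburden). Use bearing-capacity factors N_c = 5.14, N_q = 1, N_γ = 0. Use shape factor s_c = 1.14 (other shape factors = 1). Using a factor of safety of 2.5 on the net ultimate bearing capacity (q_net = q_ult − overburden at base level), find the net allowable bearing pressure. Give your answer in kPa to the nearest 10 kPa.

q_all(net) ≈ 300 kPa

q = γ·D_f = 16.2 × 1.75 = 28.35 kPa.
c·N_c·s_c = 129 × 5.14 × 1.14 = 755.89 kPa
q·N_q = 28.35 × 1 = 28.35 kPa
q_ult = 755.89 + 28.35 = 784.24 kPa.
q_net = 784.24 − 28.35 = 755.89 kPa.
q_all(net) = 755.89 / 2.5 = 302.36 kPa.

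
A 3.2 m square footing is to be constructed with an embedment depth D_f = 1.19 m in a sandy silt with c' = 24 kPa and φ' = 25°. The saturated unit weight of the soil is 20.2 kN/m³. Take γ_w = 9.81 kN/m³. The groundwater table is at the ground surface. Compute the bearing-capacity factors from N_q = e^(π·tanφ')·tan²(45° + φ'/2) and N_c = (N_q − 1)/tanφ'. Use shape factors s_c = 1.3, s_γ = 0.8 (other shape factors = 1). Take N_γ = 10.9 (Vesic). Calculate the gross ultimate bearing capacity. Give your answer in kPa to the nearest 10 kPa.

q_ult ≈ 920 kPa

tan25° = 0.4663, so N_q = e^(π×0.4663)·tan²(57.5°) = 4.327 × 2.464 = 10.66.
N_c = (10.66 − 1)/tan25° = 20.72.
Water table at ground surface, so effective unit weight γ' = 20.2 − 9.81 = 10.39 kN/m³ is used throughout; overburden q = 10.39 × 1.19 = 12.364 kPa; the same γ' applies in the ½γBN_γ term.
Cohesion term c·N_c·s_c = 24 × 20.721 × 1.3 = 646.48 kPa; surcharge term q·N_q = 12.364 × 10.662 = 131.83 kPa; self-weight term 0.5·γ·B·N_γ·s_γ = 0.5 × 10.39 × 3.2 × 10.9 × 0.8 = 144.96 kPa.
q_ult = 646.48 + 131.83 + 144.96 = 923.27 kPa.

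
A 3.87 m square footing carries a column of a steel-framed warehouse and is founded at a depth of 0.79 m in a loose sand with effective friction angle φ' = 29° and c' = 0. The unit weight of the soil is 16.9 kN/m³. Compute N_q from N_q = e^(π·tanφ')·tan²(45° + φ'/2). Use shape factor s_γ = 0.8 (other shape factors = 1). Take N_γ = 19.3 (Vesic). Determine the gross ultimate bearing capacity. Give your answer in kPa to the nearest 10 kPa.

q_ult ≈ 720 kPa

tan29° = 0.5543, so N_q = e^(π×0.5543)·tan²(59.5°) = 5.705 × 2.882 = 16.44.
q = γ·D_f = 16.9 × 0.79 = 13.351 kPa.
q·N_q = 13.351 × 16.443 = 219.53 kPa
0.5·γ·B·N_γ·s_γ = 0.5 × 16.9 × 3.87 × 19.3 × 0.8 = 504.91 kPa
q_ult = 219.53 + 504.91 = 724.45 kPa.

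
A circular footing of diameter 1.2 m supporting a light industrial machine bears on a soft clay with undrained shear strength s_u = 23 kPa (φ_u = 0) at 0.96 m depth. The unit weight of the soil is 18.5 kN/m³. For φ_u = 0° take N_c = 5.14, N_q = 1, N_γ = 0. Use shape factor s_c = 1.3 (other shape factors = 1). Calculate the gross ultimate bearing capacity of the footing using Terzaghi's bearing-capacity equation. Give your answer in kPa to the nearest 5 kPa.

q_ult ≈ 170 kPa

Overburden at base level: q = 18.5 × 0.96 = 17.76 kPa.
Cohesion term c·N_c·s_c = 23 × 5.14 × 1.3 = 153.69 kPa; surcharge term q·N_q = 17.76 × 1 = 17.76 kPa.
q_ult = 153.69 + 17.76 = 171.45 kPa.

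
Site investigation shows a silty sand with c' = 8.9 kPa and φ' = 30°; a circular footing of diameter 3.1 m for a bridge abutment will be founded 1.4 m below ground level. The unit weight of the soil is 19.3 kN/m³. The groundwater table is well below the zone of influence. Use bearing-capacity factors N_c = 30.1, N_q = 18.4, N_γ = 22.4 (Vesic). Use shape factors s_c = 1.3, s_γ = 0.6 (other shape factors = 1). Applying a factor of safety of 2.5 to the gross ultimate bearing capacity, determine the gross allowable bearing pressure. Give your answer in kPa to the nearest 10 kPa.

q_all ≈ 500 kPa

Effective surcharge at the founding depth q = γ·D_f = 19.3 × 1.4 = 27.02 kPa.
q_ult = c·N_c·s_c + q·N_q + 0.5·γ·B·N_γ·s_γ
     = 8.9 × 30.1 × 1.3 + 27.02 × 18.4 + 0.5 × 19.3 × 3.1 × 22.4 × 0.6
     = 348.26 + 497.17 + 402.06 = 1247.5 kPa.
q_all = q_ult / FS = 1247.5 / 2.5 = 498.99 kPa.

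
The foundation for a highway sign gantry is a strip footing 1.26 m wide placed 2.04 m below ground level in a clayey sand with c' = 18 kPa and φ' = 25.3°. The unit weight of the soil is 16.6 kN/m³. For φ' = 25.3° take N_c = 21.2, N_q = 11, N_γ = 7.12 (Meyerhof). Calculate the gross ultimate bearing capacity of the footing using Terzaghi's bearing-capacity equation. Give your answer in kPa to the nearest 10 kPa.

Overburden at base level: q = 16.6 × 2.04 = 33.864 kPa.
Cohesion term c·N_c = 18 × 21.2 = 381.6 kPa; surcharge term q·N_q = 33.864 × 11 = 372.5 kPa; self-weight term 0.5·γ·B·N_γ = 0.5 × 16.6 × 1.26 × 7.12 = 74.461 kPa.
q_ult = 381.6 + 372.5 + 74.461 = 828.56 kPa.

q_ult ≈ 830 kPa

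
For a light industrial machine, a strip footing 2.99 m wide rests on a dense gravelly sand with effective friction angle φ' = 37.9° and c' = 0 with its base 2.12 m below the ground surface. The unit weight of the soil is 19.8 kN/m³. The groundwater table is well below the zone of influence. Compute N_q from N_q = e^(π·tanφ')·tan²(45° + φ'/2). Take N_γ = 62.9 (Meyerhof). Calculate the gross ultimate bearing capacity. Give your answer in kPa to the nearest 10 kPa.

q_ult ≈ 3890 kPa

tan37.9° = 0.7785, so N_q = e^(π×0.7785)·tan²(63.95°) = 11.538 × 4.185 = 48.29.
q = γ·D_f = 19.8 × 2.12 = 41.976 kPa.
q·N_q = 41.976 × 48.289 = 2027 kPa
0.5·γ·B·N_γ = 0.5 × 19.8 × 2.99 × 62.9 = 1861.9 kPa
q_ult = 2027 + 1861.9 = 3888.9 kPa.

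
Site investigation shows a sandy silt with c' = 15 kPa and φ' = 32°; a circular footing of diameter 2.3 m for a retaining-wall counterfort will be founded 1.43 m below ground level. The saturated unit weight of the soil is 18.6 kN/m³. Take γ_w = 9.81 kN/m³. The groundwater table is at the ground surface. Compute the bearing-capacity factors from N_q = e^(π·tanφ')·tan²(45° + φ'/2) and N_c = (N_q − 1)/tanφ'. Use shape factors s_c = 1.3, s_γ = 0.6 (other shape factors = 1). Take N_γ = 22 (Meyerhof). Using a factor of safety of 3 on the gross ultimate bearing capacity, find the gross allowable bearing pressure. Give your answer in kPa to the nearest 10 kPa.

N_q = e^(π·tan32°)·tan²(61°) = 23.18; N_c = (N_q − 1)/tanφ' = 35.49.
Water table at ground surface, so effective unit weight γ' = 18.6 − 9.81 = 8.79 kN/m³ is used throughout; overburden q = 8.79 × 1.43 = 12.57 kPa; the same γ' applies in the ½γBN_γ term.
Cohesion term c·N_c·s_c = 15 × 35.49 × 1.3 = 692.06 kPa; surcharge term q·N_q = 12.57 × 23.177 = 291.33 kPa; self-weight term 0.5·γ·B·N_γ·s_γ = 0.5 × 8.79 × 2.3 × 22 × 0.6 = 133.43 kPa.
q_ult = 692.06 + 291.33 + 133.43 = 1116.8 kPa.
q_all = 1116.8 / 3 = 372.27 kPa.

q_all ≈ 370 kPa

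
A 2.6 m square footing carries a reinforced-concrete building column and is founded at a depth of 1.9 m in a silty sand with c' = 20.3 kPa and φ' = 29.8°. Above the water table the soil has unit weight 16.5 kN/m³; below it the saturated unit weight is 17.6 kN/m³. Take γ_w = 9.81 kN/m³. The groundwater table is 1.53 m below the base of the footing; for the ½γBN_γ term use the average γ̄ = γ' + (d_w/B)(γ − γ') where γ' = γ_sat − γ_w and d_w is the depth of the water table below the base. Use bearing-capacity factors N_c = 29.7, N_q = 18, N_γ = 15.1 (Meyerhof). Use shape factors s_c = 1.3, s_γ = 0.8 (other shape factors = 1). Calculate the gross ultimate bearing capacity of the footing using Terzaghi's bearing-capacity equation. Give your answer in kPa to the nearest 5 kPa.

q_ult ≈ 1550 kPa

q = γ·D_f = 16.5 × 1.9 = 31.35 kPa.
γ' = 7.79 kN/m³; averaging over the depth B below the base, γ̄ = γ' + (d_w/B)(γ − γ') = 12.916 kN/m³.
c·N_c·s_c = 20.3 × 29.7 × 1.3 = 783.78 kPa
q·N_q = 31.35 × 18 = 564.3 kPa
0.5·γ·B·N_γ·s_γ = 0.5 × 12.916 × 2.6 × 15.1 × 0.8 = 202.83 kPa
q_ult = 783.78 + 564.3 + 202.83 = 1550.9 kPa.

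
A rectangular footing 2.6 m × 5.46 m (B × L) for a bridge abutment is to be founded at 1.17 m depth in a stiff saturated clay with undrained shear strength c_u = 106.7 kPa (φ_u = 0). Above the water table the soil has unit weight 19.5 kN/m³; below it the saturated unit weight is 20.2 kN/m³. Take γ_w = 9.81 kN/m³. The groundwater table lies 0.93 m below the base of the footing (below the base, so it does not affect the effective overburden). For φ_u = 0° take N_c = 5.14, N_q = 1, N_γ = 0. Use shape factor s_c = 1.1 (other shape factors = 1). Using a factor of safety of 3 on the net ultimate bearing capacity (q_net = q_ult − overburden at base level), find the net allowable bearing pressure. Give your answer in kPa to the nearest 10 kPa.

Overburden at base level: q = 19.5 × 1.17 = 22.815 kPa.
Cohesion term c·N_c·s_c = 106.7 × 5.14 × 1.1 = 603.28 kPa; surcharge term q·N_q = 22.815 × 1 = 22.815 kPa.
q_ult = 603.28 + 22.815 = 626.1 kPa.
q_net = 626.1 − 22.815 = 603.28 kPa.
q_all(net) = 603.28 / 3 = 201.09 kPa.

q_all(net) ≈ 200 kPa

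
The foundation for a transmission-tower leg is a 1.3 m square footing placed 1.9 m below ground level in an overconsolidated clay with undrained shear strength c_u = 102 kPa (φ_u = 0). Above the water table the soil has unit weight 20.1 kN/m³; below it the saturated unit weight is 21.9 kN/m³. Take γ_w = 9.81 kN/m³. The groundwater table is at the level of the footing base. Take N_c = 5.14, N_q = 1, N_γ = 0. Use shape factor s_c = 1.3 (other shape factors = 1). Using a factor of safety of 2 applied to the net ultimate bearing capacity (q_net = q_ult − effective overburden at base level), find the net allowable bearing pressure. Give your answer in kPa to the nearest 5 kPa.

Effective surcharge at the founding depth q = γ·D_f = 20.1 × 1.9 = 38.19 kPa.
q_ult = c·N_c·s_c + q·N_q
     = 102 × 5.14 × 1.3 + 38.19 × 1
     = 681.56 + 38.19 = 719.75 kPa.
Net ultimate: q_net = 719.75 − 38.19 = 681.56 kPa.
q_all(net) = 681.56 / 2 = 340.78 kPa.

q_all(net) ≈ 340 kPa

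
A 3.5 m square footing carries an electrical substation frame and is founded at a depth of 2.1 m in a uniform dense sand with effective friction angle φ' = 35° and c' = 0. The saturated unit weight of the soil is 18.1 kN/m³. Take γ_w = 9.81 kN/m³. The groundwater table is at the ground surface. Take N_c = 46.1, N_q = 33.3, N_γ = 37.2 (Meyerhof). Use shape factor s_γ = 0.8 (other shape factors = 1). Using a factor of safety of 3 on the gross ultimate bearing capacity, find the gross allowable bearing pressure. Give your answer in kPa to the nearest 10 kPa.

γ' = 18.1 − 9.81 = 8.29 kN/m³ (submerged throughout). q = 8.29 × 2.1 = 17.409 kPa; the same γ' applies in the ½γBN_γ term.
q·N_q = 17.409 × 33.3 = 579.72 kPa
0.5·γ·B·N_γ·s_γ = 0.5 × 8.29 × 3.5 × 37.2 × 0.8 = 431.74 kPa
q_ult = 579.72 + 431.74 = 1011.5 kPa.
q_all = 1011.5 / 3 = 337.15 kPa.

q_all ≈ 340 kPa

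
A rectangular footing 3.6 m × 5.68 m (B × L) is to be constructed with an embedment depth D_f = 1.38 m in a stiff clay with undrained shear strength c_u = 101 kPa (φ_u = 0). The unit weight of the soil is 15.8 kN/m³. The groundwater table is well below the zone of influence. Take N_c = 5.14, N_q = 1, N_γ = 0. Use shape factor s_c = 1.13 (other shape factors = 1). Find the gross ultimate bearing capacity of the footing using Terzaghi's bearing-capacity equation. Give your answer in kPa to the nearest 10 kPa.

q = γ·D_f = 15.8 × 1.38 = 21.804 kPa.
c·N_c·s_c = 101 × 5.14 × 1.13 = 586.63 kPa
q·N_q = 21.804 × 1 = 21.804 kPa
q_ult = 586.63 + 21.804 = 608.43 kPa.

q_ult ≈ 610 kPa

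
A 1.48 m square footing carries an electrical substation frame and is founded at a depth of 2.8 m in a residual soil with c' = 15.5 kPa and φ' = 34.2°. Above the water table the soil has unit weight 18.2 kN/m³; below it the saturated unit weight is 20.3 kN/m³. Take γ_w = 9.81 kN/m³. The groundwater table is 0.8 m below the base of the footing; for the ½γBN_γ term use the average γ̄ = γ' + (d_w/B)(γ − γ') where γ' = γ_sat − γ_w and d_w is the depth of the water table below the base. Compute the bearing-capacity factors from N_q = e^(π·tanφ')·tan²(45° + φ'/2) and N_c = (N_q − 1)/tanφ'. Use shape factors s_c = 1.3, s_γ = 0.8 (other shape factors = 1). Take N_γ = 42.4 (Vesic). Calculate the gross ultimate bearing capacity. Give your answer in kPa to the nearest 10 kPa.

tan34.2° = 0.6796, so N_q = e^(π×0.6796)·tan²(62.1°) = 8.457 × 3.567 = 30.17.
N_c = (30.17 − 1)/tan34.2° = 42.92.
q = γ·D_f = 18.2 × 2.8 = 50.96 kPa.
γ' = 10.49 kN/m³; averaging over the depth B below the base, γ̄ = γ' + (d_w/B)(γ − γ') = 14.658 kN/m³.
c·N_c·s_c = 15.5 × 42.919 × 1.3 = 864.82 kPa
q·N_q = 50.96 × 30.168 = 1537.3 kPa
0.5·γ·B·N_γ·s_γ = 0.5 × 14.658 × 1.48 × 42.4 × 0.8 = 367.92 kPa
q_ult = 864.82 + 1537.3 + 367.92 = 2770.1 kPa.

q_ult ≈ 2770 kPa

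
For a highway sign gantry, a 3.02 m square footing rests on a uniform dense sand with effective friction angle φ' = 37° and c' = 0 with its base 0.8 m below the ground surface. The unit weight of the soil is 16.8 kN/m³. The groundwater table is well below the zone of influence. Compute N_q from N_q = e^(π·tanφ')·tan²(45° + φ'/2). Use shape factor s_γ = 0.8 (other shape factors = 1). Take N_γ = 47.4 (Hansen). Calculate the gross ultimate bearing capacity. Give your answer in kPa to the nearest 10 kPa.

tan37° = 0.7536, so N_q = e^(π×0.7536)·tan²(63.5°) = 10.669 × 4.023 = 42.92.
Overburden at base level: q = 16.8 × 0.8 = 13.44 kPa.
Surcharge term q·N_q = 13.44 × 42.92 = 576.84 kPa; self-weight term 0.5·γ·B·N_γ·s_γ = 0.5 × 16.8 × 3.02 × 47.4 × 0.8 = 961.95 kPa.
q_ult = 576.84 + 961.95 = 1538.8 kPa.

q_ult ≈ 1540 kPa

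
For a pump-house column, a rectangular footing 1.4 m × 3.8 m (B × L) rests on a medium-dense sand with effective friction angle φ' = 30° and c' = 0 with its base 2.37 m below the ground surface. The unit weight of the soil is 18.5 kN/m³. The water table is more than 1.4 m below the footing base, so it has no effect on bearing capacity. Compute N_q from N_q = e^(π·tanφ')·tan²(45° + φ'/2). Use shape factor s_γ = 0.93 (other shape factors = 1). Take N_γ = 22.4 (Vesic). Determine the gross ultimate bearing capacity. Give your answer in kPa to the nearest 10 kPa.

q_ult ≈ 1080 kPa

tan30° = 0.5774, so N_q = e^(π×0.5774)·tan²(60°) = 6.134 × 3.0 = 18.4.
Overburden at base level: q = 18.5 × 2.37 = 43.845 kPa.
Surcharge term q·N_q = 43.845 × 18.401 = 806.8 kPa; self-weight term 0.5·γ·B·N_γ·s_γ = 0.5 × 18.5 × 1.4 × 22.4 × 0.93 = 269.77 kPa.
q_ult = 806.8 + 269.77 = 1076.6 kPa.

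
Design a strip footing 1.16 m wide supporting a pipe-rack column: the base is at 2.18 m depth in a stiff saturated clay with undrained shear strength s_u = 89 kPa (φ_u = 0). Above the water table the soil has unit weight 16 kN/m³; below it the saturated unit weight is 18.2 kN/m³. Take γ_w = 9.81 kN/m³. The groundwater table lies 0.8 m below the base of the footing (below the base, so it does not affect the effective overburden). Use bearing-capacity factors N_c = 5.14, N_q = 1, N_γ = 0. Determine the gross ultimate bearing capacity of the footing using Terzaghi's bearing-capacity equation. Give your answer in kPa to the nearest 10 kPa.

Effective surcharge at the founding depth q = γ·D_f = 16 × 2.18 = 34.88 kPa.
q_ult = c·N_c + q·N_q
     = 89 × 5.14 + 34.88 × 1
     = 457.46 + 34.88 = 492.34 kPa.

q_ult ≈ 490 kPa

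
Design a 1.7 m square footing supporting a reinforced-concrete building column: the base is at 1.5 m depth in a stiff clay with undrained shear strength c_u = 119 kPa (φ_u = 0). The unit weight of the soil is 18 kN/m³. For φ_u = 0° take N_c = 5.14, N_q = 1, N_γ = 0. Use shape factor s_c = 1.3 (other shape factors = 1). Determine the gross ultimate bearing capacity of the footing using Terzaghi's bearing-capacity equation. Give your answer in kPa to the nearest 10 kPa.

q_ult ≈ 820 kPa

q = γ·D_f = 18 × 1.5 = 27 kPa.
c·N_c·s_c = 119 × 5.14 × 1.3 = 795.16 kPa
q·N_q = 27 × 1 = 27 kPa
q_ult = 795.16 + 27 = 822.16 kPa.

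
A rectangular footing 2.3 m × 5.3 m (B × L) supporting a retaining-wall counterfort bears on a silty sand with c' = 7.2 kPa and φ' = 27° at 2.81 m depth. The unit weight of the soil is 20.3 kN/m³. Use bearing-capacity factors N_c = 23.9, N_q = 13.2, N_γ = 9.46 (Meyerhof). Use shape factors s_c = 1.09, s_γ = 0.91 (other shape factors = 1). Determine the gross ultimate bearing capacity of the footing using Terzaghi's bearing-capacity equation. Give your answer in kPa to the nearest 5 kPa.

Effective surcharge at the founding depth q = γ·D_f = 20.3 × 2.81 = 57.043 kPa.
q_ult = c·N_c·s_c + q·N_q + 0.5·γ·B·N_γ·s_γ
     = 7.2 × 23.9 × 1.09 + 57.043 × 13.2 + 0.5 × 20.3 × 2.3 × 9.46 × 0.91
     = 187.57 + 752.97 + 200.97 = 1141.5 kPa.

q_ult ≈ 1140 kPa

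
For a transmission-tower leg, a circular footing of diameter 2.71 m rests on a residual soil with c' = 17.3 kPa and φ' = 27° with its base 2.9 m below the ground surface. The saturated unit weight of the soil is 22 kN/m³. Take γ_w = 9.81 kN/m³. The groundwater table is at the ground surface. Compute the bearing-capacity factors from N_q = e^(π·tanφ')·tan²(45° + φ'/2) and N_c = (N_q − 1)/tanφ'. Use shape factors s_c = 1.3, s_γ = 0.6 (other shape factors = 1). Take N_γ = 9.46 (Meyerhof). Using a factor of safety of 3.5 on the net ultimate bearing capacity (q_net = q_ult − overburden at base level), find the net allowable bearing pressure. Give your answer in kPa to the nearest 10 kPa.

q_all(net) ≈ 300 kPa

N_q = e^(π·tan27°)·tan²(58.5°) = 13.2; N_c = (N_q − 1)/tanφ' = 23.94.
With the water table at the surface the whole profile is submerged: γ' = 22 − 9.81 = 12.19 kN/m³, so q = γ'·D_f = 35.351 kPa; the same γ' applies in the ½γBN_γ term.
q_ult = c·N_c·s_c + q·N_q + 0.5·γ·B·N_γ·s_γ
     = 17.3 × 23.942 × 1.3 + 35.351 × 13.199 + 0.5 × 12.19 × 2.71 × 9.46 × 0.6
     = 538.46 + 466.6 + 93.753 = 1098.8 kPa.
q_net = 1098.8 − 35.351 = 1063.5 kPa.
q_all(net) = 1063.5 / 3.5 = 303.85 kPa.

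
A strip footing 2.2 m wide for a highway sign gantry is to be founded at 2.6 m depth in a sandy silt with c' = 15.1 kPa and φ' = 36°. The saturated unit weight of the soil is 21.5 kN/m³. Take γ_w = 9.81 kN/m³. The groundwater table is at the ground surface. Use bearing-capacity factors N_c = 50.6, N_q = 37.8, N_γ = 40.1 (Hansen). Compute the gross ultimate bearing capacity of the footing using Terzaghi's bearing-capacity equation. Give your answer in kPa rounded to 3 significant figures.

γ' = 21.5 − 9.81 = 11.69 kN/m³ (submerged throughout). q = 11.69 × 2.6 = 30.394 kPa; the same γ' applies in the ½γBN_γ term.
c·N_c = 15.1 × 50.6 = 764.06 kPa
q·N_q = 30.394 × 37.8 = 1148.9 kPa
0.5·γ·B·N_γ = 0.5 × 11.69 × 2.2 × 40.1 = 515.65 kPa
q_ult = 764.06 + 1148.9 + 515.65 = 2428.6 kPa.

q_ult ≈ 2430 kPa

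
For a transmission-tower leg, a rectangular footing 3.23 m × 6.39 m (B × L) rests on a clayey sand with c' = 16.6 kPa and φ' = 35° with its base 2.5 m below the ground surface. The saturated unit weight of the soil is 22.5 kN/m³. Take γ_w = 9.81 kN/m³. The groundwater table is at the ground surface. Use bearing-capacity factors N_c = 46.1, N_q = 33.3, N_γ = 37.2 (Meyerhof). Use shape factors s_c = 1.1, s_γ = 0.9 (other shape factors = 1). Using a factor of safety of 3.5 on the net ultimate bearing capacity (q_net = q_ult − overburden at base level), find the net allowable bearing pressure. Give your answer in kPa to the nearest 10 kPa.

q_all(net) ≈ 730 kPa

With the water table at the surface the whole profile is submerged: γ' = 22.5 − 9.81 = 12.69 kN/m³, so q = γ'·D_f = 31.725 kPa; the same γ' applies in the ½γBN_γ term.
q_ult = c·N_c·s_c + q·N_q + 0.5·γ·B·N_γ·s_γ
     = 16.6 × 46.1 × 1.1 + 31.725 × 33.3 + 0.5 × 12.69 × 3.23 × 37.2 × 0.9
     = 841.79 + 1056.4 + 686.15 = 2584.4 kPa.
q_net = 2584.4 − 31.725 = 2552.7 kPa.
q_all(net) = 2552.7 / 3.5 = 729.33 kPa.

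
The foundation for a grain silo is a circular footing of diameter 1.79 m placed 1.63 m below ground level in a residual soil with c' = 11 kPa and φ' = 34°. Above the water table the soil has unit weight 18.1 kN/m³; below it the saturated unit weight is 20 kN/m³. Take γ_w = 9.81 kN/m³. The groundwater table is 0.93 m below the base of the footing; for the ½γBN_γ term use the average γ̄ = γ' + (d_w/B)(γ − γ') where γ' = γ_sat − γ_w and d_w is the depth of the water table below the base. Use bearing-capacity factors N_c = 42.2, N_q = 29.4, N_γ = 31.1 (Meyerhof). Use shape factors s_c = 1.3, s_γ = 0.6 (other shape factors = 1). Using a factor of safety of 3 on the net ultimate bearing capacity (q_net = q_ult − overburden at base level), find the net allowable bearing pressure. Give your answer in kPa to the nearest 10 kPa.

Overburden at base level: q = 18.1 × 1.63 = 29.503 kPa.
The water table is 0.93 m below the base (< B = 1.79 m), so the ½γBN_γ term uses γ̄ = γ' + (d_w/B)(γ − γ') = 10.19 + (0.93/1.79)(18.1 − 10.19) = 14.3 kN/m³.
Cohesion term c·N_c·s_c = 11 × 42.2 × 1.3 = 603.46 kPa; surcharge term q·N_q = 29.503 × 29.4 = 867.39 kPa; self-weight term 0.5·γ·B·N_γ·s_γ = 0.5 × 14.3 × 1.79 × 31.1 × 0.6 = 238.81 kPa.
q_ult = 603.46 + 867.39 + 238.81 = 1709.7 kPa.
q_net = 1709.7 − 29.503 = 1680.2 kPa.
q_all(net) = 1680.2 / 3 = 560.05 kPa.

q_all(net) ≈ 560 kPa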